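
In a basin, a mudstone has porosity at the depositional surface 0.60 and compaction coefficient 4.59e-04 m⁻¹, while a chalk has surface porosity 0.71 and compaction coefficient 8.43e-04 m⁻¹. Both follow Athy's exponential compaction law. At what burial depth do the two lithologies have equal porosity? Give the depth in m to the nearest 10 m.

440 m

Working in km (1 km = 1000 m; c in km⁻¹ = c in m⁻¹ × 1000):
Set φ₀ₐ e^(−cₐd) = φ₀ᵦ e^(−cᵦd) ⇒ ln(φ₀ₐ/φ₀ᵦ) = (cₐ − cᵦ)·d
d = ln(0.6/0.71) / (0.459 − 0.843) = -0.1683 / -0.384 = 0.438 km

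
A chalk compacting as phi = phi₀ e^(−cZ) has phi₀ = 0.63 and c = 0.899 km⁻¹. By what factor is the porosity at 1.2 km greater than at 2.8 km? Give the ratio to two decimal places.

4.21

phi(Z₁)/phi(Z₂) = e^(−c·Z₁)/e^(−c·Z₂) = e^{c(Z₂−Z₁)}
= exp(0.899 × 1.6) = exp(1.438) = 4.2139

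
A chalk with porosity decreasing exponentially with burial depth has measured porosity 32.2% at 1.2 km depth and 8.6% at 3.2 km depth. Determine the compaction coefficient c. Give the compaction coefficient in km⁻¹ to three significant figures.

0.660 km⁻¹

Athy: φ(d) = φ₀ e^(−cd) ⇒ φ₁/φ₂ = e^{c(d₂−d₁)} ⇒ c = ln(φ₁/φ₂)/(d₂−d₁)
c = ln(0.322/0.086) / (3.2 − 1.2) = ln(3.744) / 2 = 1.3202 / 2 = 0.6601 km⁻¹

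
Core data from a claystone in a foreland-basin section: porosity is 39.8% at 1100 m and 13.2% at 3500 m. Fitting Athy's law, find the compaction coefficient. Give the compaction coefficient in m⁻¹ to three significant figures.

Working in km (1 km = 1000 m; k in km⁻¹ = k in m⁻¹ × 1000):
Athy: φ(d) = φ₀ e^(−kd) ⇒ φ₁/φ₂ = e^{k(d₂−d₁)} ⇒ k = ln(φ₁/φ₂)/(d₂−d₁)
k = ln(0.398/0.132) / (3.5 − 1.1) = ln(3.015) / 2.4 = 1.1037 / 2.4 = 0.4599 km⁻¹

0.000460 m⁻¹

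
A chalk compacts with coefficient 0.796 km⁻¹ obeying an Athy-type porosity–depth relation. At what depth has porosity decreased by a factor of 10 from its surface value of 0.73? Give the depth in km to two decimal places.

phi/phi₀ = 1/10 ⇒ exp(−k·Z) = 1/10 ⇒ Z = ln(10) / k
Z = 2.3026 / 0.796 = 2.893 km

2.89 km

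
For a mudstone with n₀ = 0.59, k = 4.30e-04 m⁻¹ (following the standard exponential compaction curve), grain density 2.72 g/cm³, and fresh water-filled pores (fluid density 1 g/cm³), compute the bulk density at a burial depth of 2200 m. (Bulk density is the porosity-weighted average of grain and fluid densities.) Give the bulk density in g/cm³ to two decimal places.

Working in km (1 km = 1000 m; k in km⁻¹ = k in m⁻¹ × 1000):
Porosity at depth: n = 0.59·exp(−0.43×2.2) = 0.59×0.3883 = 0.2291
Bulk density: ρ_b = (1−n)ρ_g + n·ρ_f = 0.7709×2.72 + 0.2291×1
       = 2.097 + 0.229 = 2.326 g/cm³

2.33 g/cm³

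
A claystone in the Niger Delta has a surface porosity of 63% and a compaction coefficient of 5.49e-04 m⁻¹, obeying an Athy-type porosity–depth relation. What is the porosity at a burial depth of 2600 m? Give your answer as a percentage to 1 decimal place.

Working in km (1 km = 1000 m; k in km⁻¹ = k in m⁻¹ × 1000):
n = n₀·exp(−k·d) = 0.63 × exp(−0.549 × 2.6) = 0.63 × exp(−1.427)
  = 0.63 × 0.2399 = 0.1512

15.1%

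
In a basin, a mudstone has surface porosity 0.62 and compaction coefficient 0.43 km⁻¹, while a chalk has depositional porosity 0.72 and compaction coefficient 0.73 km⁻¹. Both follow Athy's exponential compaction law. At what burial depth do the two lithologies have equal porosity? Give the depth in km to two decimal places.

0.50 km

Set φ₀ₐ e^(−kₐZ) = φ₀ᵦ e^(−kᵦZ) ⇒ ln(φ₀ₐ/φ₀ᵦ) = (kₐ − kᵦ)·Z
Z = ln(0.62/0.72) / (0.43 − 0.73) = -0.1495 / -0.3 = 0.498 km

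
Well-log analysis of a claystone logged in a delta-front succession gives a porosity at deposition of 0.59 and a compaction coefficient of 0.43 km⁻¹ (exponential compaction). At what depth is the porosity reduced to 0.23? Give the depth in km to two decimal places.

Invert Athy's law: z = ln(n₀/n) / c
z = ln(0.59/0.23) / 0.43 = ln(2.565) / 0.43 = 0.9420 / 0.43 = 2.191 km

2.19 km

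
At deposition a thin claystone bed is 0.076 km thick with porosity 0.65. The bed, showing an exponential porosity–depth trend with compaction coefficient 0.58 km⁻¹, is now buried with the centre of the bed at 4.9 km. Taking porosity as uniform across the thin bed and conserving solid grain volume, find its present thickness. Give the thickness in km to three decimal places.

Porosity at 4.9 km: n = 0.65·exp(−0.58×4.9) = 0.0379
Solid-volume conservation: h(1−n) = h₀(1−n₀) ⇒ h = h₀·(1−n₀)/(1−n)
h = 0.076 × (1 − 0.65)/(1 − 0.0379) = 0.076 × 0.3638 = 0.0276 km

0.028 km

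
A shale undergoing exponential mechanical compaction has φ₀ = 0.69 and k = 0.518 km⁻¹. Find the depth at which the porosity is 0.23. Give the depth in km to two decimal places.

2.12 km

Invert Athy's law: d = ln(φ₀/φ) / k
d = ln(0.69/0.23) / 0.518 = ln(3) / 0.518 = 1.0986 / 0.518 = 2.121 km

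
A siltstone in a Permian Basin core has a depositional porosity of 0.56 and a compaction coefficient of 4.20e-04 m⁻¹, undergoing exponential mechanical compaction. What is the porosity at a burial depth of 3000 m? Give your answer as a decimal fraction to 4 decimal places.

Working in km (1 km = 1000 m; c in km⁻¹ = c in m⁻¹ × 1000):
phi = phi₀·exp(−c·z) = 0.56 × exp(−0.42 × 3) = 0.56 × exp(−1.26)
  = 0.56 × 0.2837 = 0.1588

0.1588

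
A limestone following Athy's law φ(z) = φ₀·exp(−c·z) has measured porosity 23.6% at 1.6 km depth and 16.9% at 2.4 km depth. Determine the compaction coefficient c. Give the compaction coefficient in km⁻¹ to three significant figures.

Athy: φ(z) = φ₀ e^(−cz) ⇒ φ₁/φ₂ = e^{c(z₂−z₁)} ⇒ c = ln(φ₁/φ₂)/(z₂−z₁)
c = ln(0.236/0.169) / (2.4 − 1.6) = ln(1.396) / 0.8 = 0.3339 / 0.8 = 0.4174 km⁻¹

0.417 km⁻¹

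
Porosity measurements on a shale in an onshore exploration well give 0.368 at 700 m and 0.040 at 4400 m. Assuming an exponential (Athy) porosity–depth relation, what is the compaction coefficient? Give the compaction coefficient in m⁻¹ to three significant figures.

Working in km (1 km = 1000 m; c in km⁻¹ = c in m⁻¹ × 1000):
Athy: n(Z) = n₀ e^(−cZ) ⇒ n₁/n₂ = e^{c(Z₂−Z₁)} ⇒ c = ln(n₁/n₂)/(Z₂−Z₁)
c = ln(0.368/0.04) / (4.4 − 0.7) = ln(9.2) / 3.7 = 2.2192 / 3.7 = 0.5998 km⁻¹

0.000600 m⁻¹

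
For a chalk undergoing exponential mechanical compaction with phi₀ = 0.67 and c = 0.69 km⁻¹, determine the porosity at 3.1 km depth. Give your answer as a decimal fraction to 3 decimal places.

phi = phi₀·exp(−c·Z) = 0.67 × exp(−0.69 × 3.1) = 0.67 × exp(−2.139)
  = 0.67 × 0.1178 = 0.0789

0.079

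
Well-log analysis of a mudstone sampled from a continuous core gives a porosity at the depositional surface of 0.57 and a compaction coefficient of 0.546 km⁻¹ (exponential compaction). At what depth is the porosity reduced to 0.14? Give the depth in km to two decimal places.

Invert Athy's law: Z = ln(n₀/n) / c
Z = ln(0.57/0.14) / 0.546 = ln(4.071) / 0.546 = 1.4040 / 0.546 = 2.571 km

2.57 km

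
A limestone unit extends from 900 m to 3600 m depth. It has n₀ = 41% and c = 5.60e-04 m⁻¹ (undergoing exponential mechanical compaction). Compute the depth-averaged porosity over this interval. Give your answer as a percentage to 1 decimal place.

12.8%

Working in km (1 km = 1000 m; c in km⁻¹ = c in m⁻¹ × 1000):
⟨n⟩ = (1/(Z₂−Z₁)) ∫ n₀ e^(−cZ) dZ = n₀·(e^(−c·Z₁) − e^(−c·Z₂)) / (c·(Z₂−Z₁))
e^(−0.56×0.9) = 0.6041; e^(−0.56×3.6) = 0.1332
⟨n⟩ = 0.41 × (0.6041 − 0.1332) / (0.56 × 2.7) = 0.41 × 0.3115 = 0.1277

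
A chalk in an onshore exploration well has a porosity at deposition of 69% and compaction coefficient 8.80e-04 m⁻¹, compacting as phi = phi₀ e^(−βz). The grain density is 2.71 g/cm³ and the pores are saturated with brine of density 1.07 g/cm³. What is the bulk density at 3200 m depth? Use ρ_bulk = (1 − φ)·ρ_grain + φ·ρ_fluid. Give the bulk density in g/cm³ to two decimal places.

Working in km (1 km = 1000 m; β in km⁻¹ = β in m⁻¹ × 1000):
Porosity at depth: phi = 0.69·exp(−0.88×3.2) = 0.69×0.0598 = 0.0413
Bulk density: ρ_b = (1−phi)ρ_g + phi·ρ_f = 0.9587×2.71 + 0.0413×1.07
       = 2.598 + 0.044 = 2.642 g/cm³

2.64 g/cm³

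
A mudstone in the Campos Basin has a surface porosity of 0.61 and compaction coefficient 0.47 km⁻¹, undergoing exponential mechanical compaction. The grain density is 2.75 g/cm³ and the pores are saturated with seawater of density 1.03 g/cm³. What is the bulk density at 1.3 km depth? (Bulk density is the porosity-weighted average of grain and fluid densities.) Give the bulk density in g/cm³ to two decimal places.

Porosity at depth: n = 0.61·exp(−0.47×1.3) = 0.61×0.5428 = 0.3311
Bulk density: ρ_b = (1−n)ρ_g + n·ρ_f = 0.6689×2.75 + 0.3311×1.03
       = 1.839 + 0.341 = 2.180 g/cm³

2.18 g/cm³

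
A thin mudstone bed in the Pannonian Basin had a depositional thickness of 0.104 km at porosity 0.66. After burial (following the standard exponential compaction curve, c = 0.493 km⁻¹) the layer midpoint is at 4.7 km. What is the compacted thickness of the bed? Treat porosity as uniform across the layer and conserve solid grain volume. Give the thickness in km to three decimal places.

0.038 km

Porosity at 4.7 km: φ = 0.66·exp(−0.493×4.7) = 0.0650
Solid-volume conservation: h(1−φ) = h₀(1−φ₀) ⇒ h = h₀·(1−φ₀)/(1−φ)
h = 0.104 × (1 − 0.66)/(1 − 0.0650) = 0.104 × 0.3637 = 0.0378 km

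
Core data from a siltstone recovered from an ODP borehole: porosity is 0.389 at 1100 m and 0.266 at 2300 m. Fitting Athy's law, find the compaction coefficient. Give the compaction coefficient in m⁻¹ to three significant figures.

Working in km (1 km = 1000 m; β in km⁻¹ = β in m⁻¹ × 1000):
Athy: φ(Z) = φ₀ e^(−βZ) ⇒ φ₁/φ₂ = e^{β(Z₂−Z₁)} ⇒ β = ln(φ₁/φ₂)/(Z₂−Z₁)
β = ln(0.389/0.266) / (2.3 − 1.1) = ln(1.462) / 1.2 = 0.3801 / 1.2 = 0.3167 km⁻¹

0.000317 m⁻¹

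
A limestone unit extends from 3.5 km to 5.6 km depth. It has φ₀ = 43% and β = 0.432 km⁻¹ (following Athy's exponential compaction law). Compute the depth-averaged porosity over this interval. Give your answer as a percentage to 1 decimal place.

6.2%

⟨φ⟩ = (1/(z₂−z₁)) ∫ φ₀ e^(−βz) dz = φ₀·(e^(−β·z₁) − e^(−β·z₂)) / (β·(z₂−z₁))
e^(−0.432×3.5) = 0.2205; e^(−0.432×5.6) = 0.0890
⟨φ⟩ = 0.43 × (0.2205 − 0.0890) / (0.432 × 2.1) = 0.43 × 0.1449 = 0.0623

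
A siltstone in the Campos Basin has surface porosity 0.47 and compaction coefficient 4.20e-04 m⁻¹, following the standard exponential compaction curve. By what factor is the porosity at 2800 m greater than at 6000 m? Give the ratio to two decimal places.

3.83

Working in km (1 km = 1000 m; k in km⁻¹ = k in m⁻¹ × 1000):
n(d₁)/n(d₂) = e^(−k·d₁)/e^(−k·d₂) = e^{k(d₂−d₁)}
= exp(0.42 × 3.2) = exp(1.344) = 3.8344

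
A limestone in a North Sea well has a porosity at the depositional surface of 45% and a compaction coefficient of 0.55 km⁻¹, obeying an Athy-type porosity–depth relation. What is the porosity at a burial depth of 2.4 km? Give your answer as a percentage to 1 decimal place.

phi = phi₀·exp(−k·Z) = 0.45 × exp(−0.55 × 2.4) = 0.45 × exp(−1.32)
  = 0.45 × 0.2671 = 0.1202

12.0%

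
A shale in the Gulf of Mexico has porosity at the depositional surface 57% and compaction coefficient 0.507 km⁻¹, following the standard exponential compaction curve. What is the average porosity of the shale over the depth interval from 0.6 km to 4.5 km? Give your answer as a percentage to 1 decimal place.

⟨phi⟩ = (1/(Z₂−Z₁)) ∫ phi₀ e^(−βZ) dZ = phi₀·(e^(−β·Z₁) − e^(−β·Z₂)) / (β·(Z₂−Z₁))
e^(−0.507×0.6) = 0.7377; e^(−0.507×4.5) = 0.1021
⟨phi⟩ = 0.57 × (0.7377 − 0.1021) / (0.507 × 3.9) = 0.57 × 0.3214 = 0.1832

18.3%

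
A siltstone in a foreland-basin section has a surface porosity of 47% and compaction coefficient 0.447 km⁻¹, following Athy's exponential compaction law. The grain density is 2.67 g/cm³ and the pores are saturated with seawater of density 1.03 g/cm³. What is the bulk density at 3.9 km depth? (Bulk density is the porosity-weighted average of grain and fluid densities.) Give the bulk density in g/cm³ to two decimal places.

Porosity at depth: φ = 0.47·exp(−0.447×3.9) = 0.47×0.1749 = 0.0822
Bulk density: ρ_b = (1−φ)ρ_g + φ·ρ_f = 0.9178×2.67 + 0.0822×1.03
       = 2.450 + 0.085 = 2.535 g/cm³

2.54 g/cm³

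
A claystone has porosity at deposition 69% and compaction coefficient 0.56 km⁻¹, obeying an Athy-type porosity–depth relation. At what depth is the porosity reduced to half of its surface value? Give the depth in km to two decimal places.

phi/phi₀ = 1/2 ⇒ exp(−c·Z) = 1/2 ⇒ Z = ln(2) / c
Z = 0.6931 / 0.56 = 1.238 km

1.24 km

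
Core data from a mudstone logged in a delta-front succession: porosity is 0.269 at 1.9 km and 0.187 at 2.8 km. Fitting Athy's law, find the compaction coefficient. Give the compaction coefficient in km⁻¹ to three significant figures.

Athy: φ(Z) = φ₀ e^(−kZ) ⇒ φ₁/φ₂ = e^{k(Z₂−Z₁)} ⇒ k = ln(φ₁/φ₂)/(Z₂−Z₁)
k = ln(0.269/0.187) / (2.8 − 1.9) = ln(1.439) / 0.9 = 0.3636 / 0.9 = 0.404 km⁻¹

0.404 km⁻¹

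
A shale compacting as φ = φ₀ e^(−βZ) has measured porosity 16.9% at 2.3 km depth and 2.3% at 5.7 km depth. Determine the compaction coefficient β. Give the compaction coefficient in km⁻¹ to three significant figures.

0.587 km⁻¹

Athy: φ(Z) = φ₀ e^(−βZ) ⇒ φ₁/φ₂ = e^{β(Z₂−Z₁)} ⇒ β = ln(φ₁/φ₂)/(Z₂−Z₁)
β = ln(0.169/0.023) / (5.7 − 2.3) = ln(7.348) / 3.4 = 1.9944 / 3.4 = 0.5866 km⁻¹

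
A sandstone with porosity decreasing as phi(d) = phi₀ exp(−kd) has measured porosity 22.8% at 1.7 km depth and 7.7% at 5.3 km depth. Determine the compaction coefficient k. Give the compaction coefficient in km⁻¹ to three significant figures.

0.302 km⁻¹

Athy: phi(d) = phi₀ e^(−kd) ⇒ phi₁/phi₂ = e^{k(d₂−d₁)} ⇒ k = ln(phi₁/phi₂)/(d₂−d₁)
k = ln(0.228/0.077) / (5.3 − 1.7) = ln(2.961) / 3.6 = 1.0855 / 3.6 = 0.3015 km⁻¹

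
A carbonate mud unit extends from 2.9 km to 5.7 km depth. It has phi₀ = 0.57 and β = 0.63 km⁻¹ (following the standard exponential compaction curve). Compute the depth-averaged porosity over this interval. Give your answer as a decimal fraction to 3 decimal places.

⟨phi⟩ = (1/(z₂−z₁)) ∫ phi₀ e^(−βz) dz = phi₀·(e^(−β·z₁) − e^(−β·z₂)) / (β·(z₂−z₁))
e^(−0.63×2.9) = 0.1609; e^(−0.63×5.7) = 0.0276
⟨phi⟩ = 0.57 × (0.1609 − 0.0276) / (0.63 × 2.8) = 0.57 × 0.0756 = 0.0431

0.043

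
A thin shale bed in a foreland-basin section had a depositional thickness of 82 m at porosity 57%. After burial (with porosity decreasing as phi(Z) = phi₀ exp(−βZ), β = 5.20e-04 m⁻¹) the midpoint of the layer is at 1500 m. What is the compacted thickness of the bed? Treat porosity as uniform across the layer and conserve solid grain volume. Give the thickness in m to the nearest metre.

48 m

Working in km (1 km = 1000 m; β in km⁻¹ = β in m⁻¹ × 1000):
Porosity at 1.5 km: phi = 0.57·exp(−0.52×1.5) = 0.2613
Solid-volume conservation: h(1−phi) = h₀(1−phi₀) ⇒ h = h₀·(1−phi₀)/(1−phi)
h = 0.082 × (1 − 0.57)/(1 − 0.2613) = 0.082 × 0.5821 = 0.0477 km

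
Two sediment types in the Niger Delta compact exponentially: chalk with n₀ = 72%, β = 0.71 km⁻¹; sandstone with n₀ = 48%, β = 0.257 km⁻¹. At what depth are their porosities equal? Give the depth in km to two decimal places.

0.90 km

Set n₀ₐ e^(−βₐZ) = n₀ᵦ e^(−βᵦZ) ⇒ ln(n₀ₐ/n₀ᵦ) = (βₐ − βᵦ)·Z
Z = ln(0.72/0.48) / (0.71 − 0.257) = 0.4055 / 0.453 = 0.895 km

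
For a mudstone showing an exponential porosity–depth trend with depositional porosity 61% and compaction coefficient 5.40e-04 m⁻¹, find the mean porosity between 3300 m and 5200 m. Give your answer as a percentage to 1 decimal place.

6.4%

Working in km (1 km = 1000 m; β in km⁻¹ = β in m⁻¹ × 1000):
⟨φ⟩ = (1/(z₂−z₁)) ∫ φ₀ e^(−βz) dz = φ₀·(e^(−β·z₁) − e^(−β·z₂)) / (β·(z₂−z₁))
e^(−0.54×3.3) = 0.1683; e^(−0.54×5.2) = 0.0603
⟨φ⟩ = 0.61 × (0.1683 − 0.0603) / (0.54 × 1.9) = 0.61 × 0.1052 = 0.0642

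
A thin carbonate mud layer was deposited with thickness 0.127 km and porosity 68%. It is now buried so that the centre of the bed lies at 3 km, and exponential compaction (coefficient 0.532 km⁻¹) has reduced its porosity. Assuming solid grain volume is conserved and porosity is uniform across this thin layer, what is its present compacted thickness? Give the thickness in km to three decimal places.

Porosity at 3 km: phi = 0.68·exp(−0.532×3) = 0.1378
Solid-volume conservation: h(1−phi) = h₀(1−phi₀) ⇒ h = h₀·(1−phi₀)/(1−phi)
h = 0.127 × (1 − 0.68)/(1 − 0.1378) = 0.127 × 0.3712 = 0.0471 km

0.047 km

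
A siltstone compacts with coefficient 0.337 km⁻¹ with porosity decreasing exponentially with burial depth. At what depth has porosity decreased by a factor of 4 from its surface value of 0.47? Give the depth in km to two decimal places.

phi/phi₀ = 1/4 ⇒ exp(−c·z) = 1/4 ⇒ z = ln(4) / c
z = 1.3863 / 0.337 = 4.114 km

4.11 km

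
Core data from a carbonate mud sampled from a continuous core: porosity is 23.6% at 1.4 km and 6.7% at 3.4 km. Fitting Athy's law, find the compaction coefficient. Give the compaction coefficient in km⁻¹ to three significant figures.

Athy: n(Z) = n₀ e^(−βZ) ⇒ n₁/n₂ = e^{β(Z₂−Z₁)} ⇒ β = ln(n₁/n₂)/(Z₂−Z₁)
β = ln(0.236/0.067) / (3.4 − 1.4) = ln(3.522) / 2 = 1.2591 / 2 = 0.6296 km⁻¹

0.630 km⁻¹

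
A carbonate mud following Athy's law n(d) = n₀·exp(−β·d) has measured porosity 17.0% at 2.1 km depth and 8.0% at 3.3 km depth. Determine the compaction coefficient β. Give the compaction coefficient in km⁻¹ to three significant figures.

Athy: n(d) = n₀ e^(−βd) ⇒ n₁/n₂ = e^{β(d₂−d₁)} ⇒ β = ln(n₁/n₂)/(d₂−d₁)
β = ln(0.17/0.08) / (3.3 − 2.1) = ln(2.125) / 1.2 = 0.7538 / 1.2 = 0.6281 km⁻¹

0.628 km⁻¹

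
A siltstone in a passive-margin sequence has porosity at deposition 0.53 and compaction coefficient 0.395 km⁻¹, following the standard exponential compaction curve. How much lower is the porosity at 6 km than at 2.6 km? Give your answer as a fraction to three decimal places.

phi(2.6) = 0.53·e^(−0.395×2.6) = 0.1898
phi(6) = 0.53·e^(−0.395×6) = 0.0495
Δphi = 0.1898 − 0.0495 = 0.1402

0.140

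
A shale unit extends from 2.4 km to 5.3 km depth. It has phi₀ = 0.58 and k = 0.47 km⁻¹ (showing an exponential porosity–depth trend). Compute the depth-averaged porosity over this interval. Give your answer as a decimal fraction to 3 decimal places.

0.102

⟨phi⟩ = (1/(z₂−z₁)) ∫ phi₀ e^(−kz) dz = phi₀·(e^(−k·z₁) − e^(−k·z₂)) / (k·(z₂−z₁))
e^(−0.47×2.4) = 0.3237; e^(−0.47×5.3) = 0.0828
⟨phi⟩ = 0.58 × (0.3237 − 0.0828) / (0.47 × 2.9) = 0.58 × 0.1767 = 0.1025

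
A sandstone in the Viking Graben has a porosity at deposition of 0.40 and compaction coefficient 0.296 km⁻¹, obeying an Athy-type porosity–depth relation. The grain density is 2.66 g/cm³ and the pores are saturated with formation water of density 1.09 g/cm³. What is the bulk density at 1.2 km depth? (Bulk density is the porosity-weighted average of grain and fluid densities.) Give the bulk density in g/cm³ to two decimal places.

Porosity at depth: φ = 0.4·exp(−0.296×1.2) = 0.4×0.7010 = 0.2804
Bulk density: ρ_b = (1−φ)ρ_g + φ·ρ_f = 0.7196×2.66 + 0.2804×1.09
       = 1.914 + 0.306 = 2.220 g/cm³

2.22 g/cm³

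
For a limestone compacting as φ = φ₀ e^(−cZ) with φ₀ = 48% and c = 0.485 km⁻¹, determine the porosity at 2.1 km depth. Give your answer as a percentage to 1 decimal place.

17.3%

φ = φ₀·exp(−c·Z) = 0.48 × exp(−0.485 × 2.1) = 0.48 × exp(−1.018)
  = 0.48 × 0.3611 = 0.1733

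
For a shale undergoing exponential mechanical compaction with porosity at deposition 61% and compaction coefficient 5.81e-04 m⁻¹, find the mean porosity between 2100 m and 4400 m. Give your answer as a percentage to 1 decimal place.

9.9%

Working in km (1 km = 1000 m; k in km⁻¹ = k in m⁻¹ × 1000):
⟨phi⟩ = (1/(d₂−d₁)) ∫ phi₀ e^(−kd) dd = phi₀·(e^(−k·d₁) − e^(−k·d₂)) / (k·(d₂−d₁))
e^(−0.581×2.1) = 0.2952; e^(−0.581×4.4) = 0.0776
⟨phi⟩ = 0.61 × (0.2952 − 0.0776) / (0.581 × 2.3) = 0.61 × 0.1629 = 0.0993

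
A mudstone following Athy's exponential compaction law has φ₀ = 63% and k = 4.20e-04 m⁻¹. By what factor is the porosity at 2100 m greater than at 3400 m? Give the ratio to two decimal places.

1.73

Working in km (1 km = 1000 m; k in km⁻¹ = k in m⁻¹ × 1000):
φ(z₁)/φ(z₂) = e^(−k·z₁)/e^(−k·z₂) = e^{k(z₂−z₁)}
= exp(0.42 × 1.3) = exp(0.546) = 1.7263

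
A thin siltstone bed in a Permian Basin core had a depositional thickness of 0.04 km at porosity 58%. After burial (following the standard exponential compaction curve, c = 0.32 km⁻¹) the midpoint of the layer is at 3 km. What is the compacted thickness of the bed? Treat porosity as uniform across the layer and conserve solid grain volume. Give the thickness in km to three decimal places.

Porosity at 3 km: n = 0.58·exp(−0.32×3) = 0.2221
Solid-volume conservation: h(1−n) = h₀(1−n₀) ⇒ h = h₀·(1−n₀)/(1−n)
h = 0.04 × (1 − 0.58)/(1 − 0.2221) = 0.04 × 0.5399 = 0.0216 km

0.022 km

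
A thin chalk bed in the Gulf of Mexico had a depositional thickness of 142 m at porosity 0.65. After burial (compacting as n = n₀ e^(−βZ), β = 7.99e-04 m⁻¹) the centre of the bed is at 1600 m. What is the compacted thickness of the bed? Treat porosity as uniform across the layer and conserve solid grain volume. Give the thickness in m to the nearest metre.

61 m

Working in km (1 km = 1000 m; β in km⁻¹ = β in m⁻¹ × 1000):
Porosity at 1.6 km: n = 0.65·exp(−0.799×1.6) = 0.1810
Solid-volume conservation: h(1−n) = h₀(1−n₀) ⇒ h = h₀·(1−n₀)/(1−n)
h = 0.142 × (1 − 0.65)/(1 − 0.1810) = 0.142 × 0.4274 = 0.0607 km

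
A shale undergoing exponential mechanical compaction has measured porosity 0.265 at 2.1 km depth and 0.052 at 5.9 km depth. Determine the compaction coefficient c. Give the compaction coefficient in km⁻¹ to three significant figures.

0.429 km⁻¹

Athy: n(d) = n₀ e^(−cd) ⇒ n₁/n₂ = e^{c(d₂−d₁)} ⇒ c = ln(n₁/n₂)/(d₂−d₁)
c = ln(0.265/0.052) / (5.9 − 2.1) = ln(5.096) / 3.8 = 1.6285 / 3.8 = 0.4285 km⁻¹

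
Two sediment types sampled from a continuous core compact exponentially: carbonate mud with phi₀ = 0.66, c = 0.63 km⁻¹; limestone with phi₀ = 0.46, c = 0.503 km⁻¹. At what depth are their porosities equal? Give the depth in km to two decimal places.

Set phi₀ₐ e^(−cₐZ) = phi₀ᵦ e^(−cᵦZ) ⇒ ln(phi₀ₐ/phi₀ᵦ) = (cₐ − cᵦ)·Z
Z = ln(0.66/0.46) / (0.63 − 0.503) = 0.3610 / 0.127 = 2.843 km

2.84 km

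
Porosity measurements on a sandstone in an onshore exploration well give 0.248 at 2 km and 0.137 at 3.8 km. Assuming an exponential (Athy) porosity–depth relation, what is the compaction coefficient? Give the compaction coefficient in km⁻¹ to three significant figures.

Athy: phi(d) = phi₀ e^(−βd) ⇒ phi₁/phi₂ = e^{β(d₂−d₁)} ⇒ β = ln(phi₁/phi₂)/(d₂−d₁)
β = ln(0.248/0.137) / (3.8 − 2) = ln(1.81) / 1.8 = 0.5934 / 1.8 = 0.3297 km⁻¹

0.330 km⁻¹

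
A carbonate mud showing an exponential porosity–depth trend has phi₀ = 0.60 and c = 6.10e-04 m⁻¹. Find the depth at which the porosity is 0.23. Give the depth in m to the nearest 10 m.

Working in km (1 km = 1000 m; c in km⁻¹ = c in m⁻¹ × 1000):
Invert Athy's law: z = ln(phi₀/phi) / c
z = ln(0.6/0.23) / 0.61 = ln(2.609) / 0.61 = 0.9589 / 0.61 = 1.572 km

1570 m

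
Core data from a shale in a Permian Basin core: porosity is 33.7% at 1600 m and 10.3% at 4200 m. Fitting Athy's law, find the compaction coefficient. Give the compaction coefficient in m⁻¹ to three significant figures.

0.000456 m⁻¹

Working in km (1 km = 1000 m; β in km⁻¹ = β in m⁻¹ × 1000):
Athy: phi(d) = phi₀ e^(−βd) ⇒ phi₁/phi₂ = e^{β(d₂−d₁)} ⇒ β = ln(phi₁/phi₂)/(d₂−d₁)
β = ln(0.337/0.103) / (4.2 − 1.6) = ln(3.272) / 2.6 = 1.1854 / 2.6 = 0.4559 km⁻¹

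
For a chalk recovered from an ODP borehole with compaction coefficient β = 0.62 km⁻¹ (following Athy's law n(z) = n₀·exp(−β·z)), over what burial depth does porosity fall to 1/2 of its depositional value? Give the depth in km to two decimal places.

1.12 km

n/n₀ = 1/2 ⇒ exp(−β·z) = 1/2 ⇒ z = ln(2) / β
z = 0.6931 / 0.62 = 1.118 km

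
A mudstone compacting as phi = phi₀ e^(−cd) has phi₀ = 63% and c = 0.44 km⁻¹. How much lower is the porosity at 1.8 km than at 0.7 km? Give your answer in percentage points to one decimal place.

phi(0.7) = 0.63·e^(−0.44×0.7) = 0.4630
phi(1.8) = 0.63·e^(−0.44×1.8) = 0.2854
Δphi = 0.4630 − 0.2854 = 0.1776

17.8 percentage points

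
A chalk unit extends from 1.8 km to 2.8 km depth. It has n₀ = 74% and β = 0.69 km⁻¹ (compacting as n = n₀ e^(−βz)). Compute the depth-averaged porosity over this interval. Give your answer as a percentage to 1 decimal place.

15.4%

⟨n⟩ = (1/(z₂−z₁)) ∫ n₀ e^(−βz) dz = n₀·(e^(−β·z₁) − e^(−β·z₂)) / (β·(z₂−z₁))
e^(−0.69×1.8) = 0.2888; e^(−0.69×2.8) = 0.1449
⟨n⟩ = 0.74 × (0.2888 − 0.1449) / (0.69 × 1) = 0.74 × 0.2086 = 0.1544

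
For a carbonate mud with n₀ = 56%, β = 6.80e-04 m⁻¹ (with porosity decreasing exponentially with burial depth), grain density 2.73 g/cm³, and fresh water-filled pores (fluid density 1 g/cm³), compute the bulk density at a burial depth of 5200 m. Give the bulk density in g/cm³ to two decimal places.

2.70 g/cm³

Working in km (1 km = 1000 m; β in km⁻¹ = β in m⁻¹ × 1000):
Porosity at depth: n = 0.56·exp(−0.68×5.2) = 0.56×0.0291 = 0.0163
Bulk density: ρ_b = (1−n)ρ_g + n·ρ_f = 0.9837×2.73 + 0.0163×1
       = 2.685 + 0.016 = 2.702 g/cm³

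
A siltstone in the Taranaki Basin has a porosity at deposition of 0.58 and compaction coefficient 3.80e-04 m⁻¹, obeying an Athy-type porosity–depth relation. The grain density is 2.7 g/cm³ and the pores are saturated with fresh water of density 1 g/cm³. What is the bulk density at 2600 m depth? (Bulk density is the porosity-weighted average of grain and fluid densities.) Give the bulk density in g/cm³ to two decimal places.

Working in km (1 km = 1000 m; c in km⁻¹ = c in m⁻¹ × 1000):
Porosity at depth: phi = 0.58·exp(−0.38×2.6) = 0.58×0.3723 = 0.2159
Bulk density: ρ_b = (1−phi)ρ_g + phi·ρ_f = 0.7841×2.7 + 0.2159×1
       = 2.117 + 0.216 = 2.333 g/cm³

2.33 g/cm³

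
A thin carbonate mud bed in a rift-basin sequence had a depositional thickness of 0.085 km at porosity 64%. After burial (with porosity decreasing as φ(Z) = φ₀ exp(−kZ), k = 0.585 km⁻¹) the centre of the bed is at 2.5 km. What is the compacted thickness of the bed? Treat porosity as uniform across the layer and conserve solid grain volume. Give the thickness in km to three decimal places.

Porosity at 2.5 km: φ = 0.64·exp(−0.585×2.5) = 0.1483
Solid-volume conservation: h(1−φ) = h₀(1−φ₀) ⇒ h = h₀·(1−φ₀)/(1−φ)
h = 0.085 × (1 − 0.64)/(1 − 0.1483) = 0.085 × 0.4227 = 0.0359 km

0.036 km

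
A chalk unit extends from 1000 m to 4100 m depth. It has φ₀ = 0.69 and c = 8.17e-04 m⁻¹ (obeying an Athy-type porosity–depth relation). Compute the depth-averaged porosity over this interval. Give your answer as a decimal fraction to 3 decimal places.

Working in km (1 km = 1000 m; c in km⁻¹ = c in m⁻¹ × 1000):
⟨φ⟩ = (1/(z₂−z₁)) ∫ φ₀ e^(−cz) dz = φ₀·(e^(−c·z₁) − e^(−c·z₂)) / (c·(z₂−z₁))
e^(−0.817×1) = 0.4418; e^(−0.817×4.1) = 0.0351
⟨φ⟩ = 0.69 × (0.4418 − 0.0351) / (0.817 × 3.1) = 0.69 × 0.1606 = 0.1108

0.111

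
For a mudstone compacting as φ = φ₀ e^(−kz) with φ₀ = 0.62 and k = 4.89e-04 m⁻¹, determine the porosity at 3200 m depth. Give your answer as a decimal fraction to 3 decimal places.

Working in km (1 km = 1000 m; k in km⁻¹ = k in m⁻¹ × 1000):
φ = φ₀·exp(−k·z) = 0.62 × exp(−0.489 × 3.2) = 0.62 × exp(−1.565)
  = 0.62 × 0.2091 = 0.1297

0.130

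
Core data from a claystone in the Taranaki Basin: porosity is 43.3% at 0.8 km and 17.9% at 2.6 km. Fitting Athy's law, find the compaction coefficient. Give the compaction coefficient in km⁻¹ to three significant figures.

0.491 km⁻¹

Athy: n(z) = n₀ e^(−βz) ⇒ n₁/n₂ = e^{β(z₂−z₁)} ⇒ β = ln(n₁/n₂)/(z₂−z₁)
β = ln(0.433/0.179) / (2.6 − 0.8) = ln(2.419) / 1.8 = 0.8834 / 1.8 = 0.4908 km⁻¹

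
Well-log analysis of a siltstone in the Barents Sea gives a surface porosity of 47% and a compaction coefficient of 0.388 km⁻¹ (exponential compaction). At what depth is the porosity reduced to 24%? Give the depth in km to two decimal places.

1.73 km

Invert Athy's law: z = ln(phi₀/phi) / c
z = ln(0.47/0.24) / 0.388 = ln(1.958) / 0.388 = 0.6721 / 0.388 = 1.732 km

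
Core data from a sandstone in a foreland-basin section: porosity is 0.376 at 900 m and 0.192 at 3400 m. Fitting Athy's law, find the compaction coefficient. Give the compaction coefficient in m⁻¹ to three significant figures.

0.000269 m⁻¹

Working in km (1 km = 1000 m; β in km⁻¹ = β in m⁻¹ × 1000):
Athy: φ(d) = φ₀ e^(−βd) ⇒ φ₁/φ₂ = e^{β(d₂−d₁)} ⇒ β = ln(φ₁/φ₂)/(d₂−d₁)
β = ln(0.376/0.192) / (3.4 − 0.9) = ln(1.958) / 2.5 = 0.6721 / 2.5 = 0.2688 km⁻¹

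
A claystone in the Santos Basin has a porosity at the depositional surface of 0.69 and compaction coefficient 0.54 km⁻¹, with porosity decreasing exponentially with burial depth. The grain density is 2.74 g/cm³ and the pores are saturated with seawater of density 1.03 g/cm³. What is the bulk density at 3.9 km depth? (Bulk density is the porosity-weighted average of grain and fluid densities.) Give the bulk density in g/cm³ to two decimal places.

2.60 g/cm³

Porosity at depth: phi = 0.69·exp(−0.54×3.9) = 0.69×0.1217 = 0.0840
Bulk density: ρ_b = (1−phi)ρ_g + phi·ρ_f = 0.9160×2.74 + 0.0840×1.03
       = 2.510 + 0.087 = 2.596 g/cm³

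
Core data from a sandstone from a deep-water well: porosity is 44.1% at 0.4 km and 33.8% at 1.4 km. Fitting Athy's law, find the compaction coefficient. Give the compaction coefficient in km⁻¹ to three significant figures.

Athy: phi(Z) = phi₀ e^(−βZ) ⇒ phi₁/phi₂ = e^{β(Z₂−Z₁)} ⇒ β = ln(phi₁/phi₂)/(Z₂−Z₁)
β = ln(0.441/0.338) / (1.4 − 0.4) = ln(1.305) / 1 = 0.2660 / 1 = 0.266 km⁻¹

0.266 km⁻¹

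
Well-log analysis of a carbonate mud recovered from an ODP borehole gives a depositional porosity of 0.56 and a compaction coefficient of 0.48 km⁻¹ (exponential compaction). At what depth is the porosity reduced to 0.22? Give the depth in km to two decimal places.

1.95 km

Invert Athy's law: Z = ln(n₀/n) / c
Z = ln(0.56/0.22) / 0.48 = ln(2.545) / 0.48 = 0.9343 / 0.48 = 1.946 km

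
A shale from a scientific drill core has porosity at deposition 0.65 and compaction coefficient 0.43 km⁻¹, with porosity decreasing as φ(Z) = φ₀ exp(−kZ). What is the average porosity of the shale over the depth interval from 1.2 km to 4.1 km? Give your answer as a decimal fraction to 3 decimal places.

⟨φ⟩ = (1/(Z₂−Z₁)) ∫ φ₀ e^(−kZ) dZ = φ₀·(e^(−k·Z₁) − e^(−k·Z₂)) / (k·(Z₂−Z₁))
e^(−0.43×1.2) = 0.5969; e^(−0.43×4.1) = 0.1715
⟨φ⟩ = 0.65 × (0.5969 − 0.1715) / (0.43 × 2.9) = 0.65 × 0.3411 = 0.2217

0.222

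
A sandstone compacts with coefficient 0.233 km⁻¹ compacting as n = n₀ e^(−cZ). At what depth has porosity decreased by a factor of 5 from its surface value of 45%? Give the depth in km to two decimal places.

6.91 km

n/n₀ = 1/5 ⇒ exp(−c·Z) = 1/5 ⇒ Z = ln(5) / c
Z = 1.6094 / 0.233 = 6.907 km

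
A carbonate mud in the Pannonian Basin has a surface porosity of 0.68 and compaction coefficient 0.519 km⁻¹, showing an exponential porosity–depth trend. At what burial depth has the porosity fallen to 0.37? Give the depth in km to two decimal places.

Invert Athy's law: Z = ln(n₀/n) / k
Z = ln(0.68/0.37) / 0.519 = ln(1.838) / 0.519 = 0.6086 / 0.519 = 1.173 km

1.17 km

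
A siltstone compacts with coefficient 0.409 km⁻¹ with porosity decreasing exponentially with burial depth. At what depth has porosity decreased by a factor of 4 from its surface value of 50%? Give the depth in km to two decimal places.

3.39 km

n/n₀ = 1/4 ⇒ exp(−β·Z) = 1/4 ⇒ Z = ln(4) / β
Z = 1.3863 / 0.409 = 3.389 km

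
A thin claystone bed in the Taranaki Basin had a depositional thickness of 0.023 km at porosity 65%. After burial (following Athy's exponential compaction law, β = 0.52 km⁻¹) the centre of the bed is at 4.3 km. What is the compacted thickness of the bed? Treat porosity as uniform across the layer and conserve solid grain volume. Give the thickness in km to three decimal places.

Porosity at 4.3 km: n = 0.65·exp(−0.52×4.3) = 0.0695
Solid-volume conservation: h(1−n) = h₀(1−n₀) ⇒ h = h₀·(1−n₀)/(1−n)
h = 0.023 × (1 − 0.65)/(1 − 0.0695) = 0.023 × 0.3761 = 0.0087 km

0.009 km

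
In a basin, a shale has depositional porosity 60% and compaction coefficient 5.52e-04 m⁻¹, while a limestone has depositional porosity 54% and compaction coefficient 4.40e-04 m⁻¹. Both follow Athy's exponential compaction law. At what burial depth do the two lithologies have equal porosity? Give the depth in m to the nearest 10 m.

Working in km (1 km = 1000 m; β in km⁻¹ = β in m⁻¹ × 1000):
Set n₀ₐ e^(−βₐz) = n₀ᵦ e^(−βᵦz) ⇒ ln(n₀ₐ/n₀ᵦ) = (βₐ − βᵦ)·z
z = ln(0.6/0.54) / (0.552 − 0.44) = 0.1054 / 0.112 = 0.941 km

940 m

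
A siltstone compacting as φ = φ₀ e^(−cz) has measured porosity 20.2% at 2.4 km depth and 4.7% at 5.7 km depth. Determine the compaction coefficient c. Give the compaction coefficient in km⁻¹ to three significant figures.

Athy: φ(z) = φ₀ e^(−cz) ⇒ φ₁/φ₂ = e^{c(z₂−z₁)} ⇒ c = ln(φ₁/φ₂)/(z₂−z₁)
c = ln(0.202/0.047) / (5.7 − 2.4) = ln(4.298) / 3.3 = 1.4581 / 3.3 = 0.4419 km⁻¹

0.442 km⁻¹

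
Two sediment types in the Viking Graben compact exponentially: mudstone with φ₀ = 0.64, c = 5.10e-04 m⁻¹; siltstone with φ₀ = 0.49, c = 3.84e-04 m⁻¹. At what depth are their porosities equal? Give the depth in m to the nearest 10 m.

2120 m

Working in km (1 km = 1000 m; c in km⁻¹ = c in m⁻¹ × 1000):
Set φ₀ₐ e^(−cₐd) = φ₀ᵦ e^(−cᵦd) ⇒ ln(φ₀ₐ/φ₀ᵦ) = (cₐ − cᵦ)·d
d = ln(0.64/0.49) / (0.51 − 0.384) = 0.2671 / 0.126 = 2.120 km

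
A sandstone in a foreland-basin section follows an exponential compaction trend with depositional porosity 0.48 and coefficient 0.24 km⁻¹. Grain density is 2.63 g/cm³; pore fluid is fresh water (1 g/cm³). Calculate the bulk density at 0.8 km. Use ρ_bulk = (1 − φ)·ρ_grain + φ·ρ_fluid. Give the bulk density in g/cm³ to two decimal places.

Porosity at depth: φ = 0.48·exp(−0.24×0.8) = 0.48×0.8253 = 0.3961
Bulk density: ρ_b = (1−φ)ρ_g + φ·ρ_f = 0.6039×2.63 + 0.3961×1
       = 1.588 + 0.396 = 1.984 g/cm³

1.98 g/cm³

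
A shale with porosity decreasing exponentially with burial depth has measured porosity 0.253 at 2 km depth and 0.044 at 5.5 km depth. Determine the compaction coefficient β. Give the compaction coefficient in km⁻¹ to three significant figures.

Athy: n(d) = n₀ e^(−βd) ⇒ n₁/n₂ = e^{β(d₂−d₁)} ⇒ β = ln(n₁/n₂)/(d₂−d₁)
β = ln(0.253/0.044) / (5.5 − 2) = ln(5.75) / 3.5 = 1.7492 / 3.5 = 0.4998 km⁻¹

0.500 km⁻¹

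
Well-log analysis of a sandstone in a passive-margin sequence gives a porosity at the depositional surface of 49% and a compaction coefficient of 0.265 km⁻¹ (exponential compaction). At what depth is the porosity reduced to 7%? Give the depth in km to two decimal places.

7.34 km

Invert Athy's law: z = ln(phi₀/phi) / c
z = ln(0.49/0.07) / 0.265 = ln(7) / 0.265 = 1.9459 / 0.265 = 7.343 km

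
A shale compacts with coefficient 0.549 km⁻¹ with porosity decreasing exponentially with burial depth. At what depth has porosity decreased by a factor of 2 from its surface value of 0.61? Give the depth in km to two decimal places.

1.26 km

phi/phi₀ = 1/2 ⇒ exp(−k·Z) = 1/2 ⇒ Z = ln(2) / k
Z = 0.6931 / 0.549 = 1.263 km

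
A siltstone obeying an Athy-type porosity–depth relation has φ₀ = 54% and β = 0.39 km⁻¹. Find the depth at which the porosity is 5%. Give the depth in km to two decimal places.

Invert Athy's law: Z = ln(φ₀/φ) / β
Z = ln(0.54/0.05) / 0.39 = ln(10.8) / 0.39 = 2.3795 / 0.39 = 6.101 km

6.10 km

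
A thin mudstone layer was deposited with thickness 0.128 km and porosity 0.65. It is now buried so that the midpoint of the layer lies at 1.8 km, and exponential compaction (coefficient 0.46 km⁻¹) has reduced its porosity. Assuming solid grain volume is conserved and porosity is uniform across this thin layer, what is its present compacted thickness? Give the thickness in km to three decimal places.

0.063 km

Porosity at 1.8 km: n = 0.65·exp(−0.46×1.8) = 0.2840
Solid-volume conservation: h(1−n) = h₀(1−n₀) ⇒ h = h₀·(1−n₀)/(1−n)
h = 0.128 × (1 − 0.65)/(1 − 0.2840) = 0.128 × 0.4888 = 0.0626 km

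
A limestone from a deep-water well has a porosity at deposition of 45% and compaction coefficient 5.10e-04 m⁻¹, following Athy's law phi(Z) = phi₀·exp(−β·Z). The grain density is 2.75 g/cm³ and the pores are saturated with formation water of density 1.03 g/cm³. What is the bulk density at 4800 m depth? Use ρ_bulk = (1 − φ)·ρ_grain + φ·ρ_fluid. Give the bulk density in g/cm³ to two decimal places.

2.68 g/cm³

Working in km (1 km = 1000 m; β in km⁻¹ = β in m⁻¹ × 1000):
Porosity at depth: phi = 0.45·exp(−0.51×4.8) = 0.45×0.0865 = 0.0389
Bulk density: ρ_b = (1−phi)ρ_g + phi·ρ_f = 0.9611×2.75 + 0.0389×1.03
       = 2.643 + 0.040 = 2.683 g/cm³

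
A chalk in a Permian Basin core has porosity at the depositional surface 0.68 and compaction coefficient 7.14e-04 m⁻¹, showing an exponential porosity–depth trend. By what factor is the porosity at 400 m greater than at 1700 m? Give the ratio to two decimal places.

2.53

Working in km (1 km = 1000 m; k in km⁻¹ = k in m⁻¹ × 1000):
n(Z₁)/n(Z₂) = e^(−k·Z₁)/e^(−k·Z₂) = e^{k(Z₂−Z₁)}
= exp(0.714 × 1.3) = exp(0.9282) = 2.5300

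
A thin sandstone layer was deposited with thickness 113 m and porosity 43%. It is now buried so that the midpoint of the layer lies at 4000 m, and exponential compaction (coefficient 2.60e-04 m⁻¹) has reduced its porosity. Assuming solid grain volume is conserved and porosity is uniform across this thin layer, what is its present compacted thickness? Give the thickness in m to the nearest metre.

76 m

Working in km (1 km = 1000 m; k in km⁻¹ = k in m⁻¹ × 1000):
Porosity at 4 km: φ = 0.43·exp(−0.26×4) = 0.1520
Solid-volume conservation: h(1−φ) = h₀(1−φ₀) ⇒ h = h₀·(1−φ₀)/(1−φ)
h = 0.113 × (1 − 0.43)/(1 − 0.1520) = 0.113 × 0.6722 = 0.0760 km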